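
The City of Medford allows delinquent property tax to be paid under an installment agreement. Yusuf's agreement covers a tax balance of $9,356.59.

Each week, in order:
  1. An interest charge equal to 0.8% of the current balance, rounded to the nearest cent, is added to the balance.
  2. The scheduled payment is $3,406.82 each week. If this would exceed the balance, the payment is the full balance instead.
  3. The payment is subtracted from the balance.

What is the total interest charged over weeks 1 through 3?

$144.38

Week 1: $9,356.59 +$74.85 interest = $9,431.44; pay $3,406.82 → $6,024.62
Week 2: $6,024.62 +$48.20 interest = $6,072.82; pay $3,406.82 → $2,666.00
Week 3: $2,666.00 +$21.33 interest = $2,687.33; pay $2,687.33 → $0.00
Total interest: $74.85 + $48.20 + $21.33 = $144.38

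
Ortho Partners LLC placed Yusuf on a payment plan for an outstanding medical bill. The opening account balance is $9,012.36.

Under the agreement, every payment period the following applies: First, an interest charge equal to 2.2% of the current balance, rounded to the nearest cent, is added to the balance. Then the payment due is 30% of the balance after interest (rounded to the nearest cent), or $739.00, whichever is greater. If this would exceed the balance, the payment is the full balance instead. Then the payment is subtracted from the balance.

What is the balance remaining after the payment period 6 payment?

$971.42

Payment period 1: $9,012.36 +$198.27 interest = $9,210.63; pay $2,763.19 → $6,447.44
Payment period 2: $6,447.44 +$141.84 interest = $6,589.28; pay $1,976.78 → $4,612.50
Payment period 3: $4,612.50 +$101.48 interest = $4,713.98; pay $1,414.19 → $3,299.79
Payment period 4: $3,299.79 +$72.60 interest = $3,372.39; pay $1,011.72 → $2,360.67
Payment period 5: $2,360.67 +$51.93 interest = $2,412.60; pay $739.00 → $1,673.60
Payment period 6: $1,673.60 +$36.82 interest = $1,710.42; pay $739.00 → $971.42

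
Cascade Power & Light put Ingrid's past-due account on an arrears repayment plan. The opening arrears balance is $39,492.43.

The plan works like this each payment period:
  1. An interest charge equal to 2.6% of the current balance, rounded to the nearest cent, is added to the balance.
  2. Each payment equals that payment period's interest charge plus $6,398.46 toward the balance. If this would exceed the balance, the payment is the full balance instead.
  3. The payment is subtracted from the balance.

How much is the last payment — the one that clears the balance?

Payment period 1: opening $39,492.43; interest $1,026.80 → $40,519.23; payment $7,425.26; balance $33,093.97
Payment period 2: opening $33,093.97; interest $860.44 → $33,954.41; payment $7,258.90; balance $26,695.51
Payment period 3: opening $26,695.51; interest $694.08 → $27,389.59; payment $7,092.54; balance $20,297.05
Payment period 4: opening $20,297.05; interest $527.72 → $20,824.77; payment $6,926.18; balance $13,898.59
Payment period 5: opening $13,898.59; interest $361.36 → $14,259.95; payment $6,759.82; balance $7,500.13
Payment period 6: opening $7,500.13; interest $195.00 → $7,695.13; payment $6,593.46; balance $1,101.67
Payment period 7: opening $1,101.67; interest $28.64 → $1,130.31; payment $1,130.31; balance $0.00

$1,130.31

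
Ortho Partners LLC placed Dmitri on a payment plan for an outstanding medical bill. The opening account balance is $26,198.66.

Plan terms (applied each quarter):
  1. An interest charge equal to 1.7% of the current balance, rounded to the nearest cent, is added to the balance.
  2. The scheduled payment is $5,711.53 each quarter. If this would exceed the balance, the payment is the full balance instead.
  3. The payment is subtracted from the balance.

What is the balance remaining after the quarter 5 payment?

$0.00

Quarter 1: $26,198.66 +$445.38 interest = $26,644.04; pay $5,711.53 → $20,932.51
Quarter 2: $20,932.51 +$355.85 interest = $21,288.36; pay $5,711.53 → $15,576.83
Quarter 3: $15,576.83 +$264.81 interest = $15,841.64; pay $5,711.53 → $10,130.11
Quarter 4: $10,130.11 +$172.21 interest = $10,302.32; pay $5,711.53 → $4,590.79
Quarter 5: $4,590.79 +$78.04 interest = $4,668.83; pay $4,668.83 → $0.00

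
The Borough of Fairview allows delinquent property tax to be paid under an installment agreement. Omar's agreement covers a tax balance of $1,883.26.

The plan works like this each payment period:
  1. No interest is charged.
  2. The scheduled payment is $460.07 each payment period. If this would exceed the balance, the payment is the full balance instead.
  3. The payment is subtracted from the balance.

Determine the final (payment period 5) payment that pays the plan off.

Payment period 1: opening $1,883.26; payment $460.07; balance $1,423.19
Payment period 2: opening $1,423.19; payment $460.07; balance $963.12
Payment period 3: opening $963.12; payment $460.07; balance $503.05
Payment period 4: opening $503.05; payment $460.07; balance $42.98
Payment period 5: opening $42.98; payment $42.98; balance $0.00

$42.98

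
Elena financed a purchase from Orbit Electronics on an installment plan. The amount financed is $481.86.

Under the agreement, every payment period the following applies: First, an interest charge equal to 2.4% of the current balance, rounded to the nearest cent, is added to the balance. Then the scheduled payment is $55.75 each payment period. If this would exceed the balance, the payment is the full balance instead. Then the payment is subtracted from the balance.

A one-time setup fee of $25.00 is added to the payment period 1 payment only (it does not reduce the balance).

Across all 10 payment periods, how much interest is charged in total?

$64.74

# | Opening | Interest | Payment | Fee | End bal
1 | $481.86 | $11.56 | $55.75 | $25.00 | $437.67
2 | $437.67 | $10.50 | $55.75 | — | $392.42
3 | $392.42 | $9.42 | $55.75 | — | $346.09
4 | $346.09 | $8.31 | $55.75 | — | $298.65
5 | $298.65 | $7.17 | $55.75 | — | $250.07
6 | $250.07 | $6.00 | $55.75 | — | $200.32
7 | $200.32 | $4.81 | $55.75 | — | $149.38
8 | $149.38 | $3.59 | $55.75 | — | $97.22
9 | $97.22 | $2.33 | $55.75 | — | $43.80
10 | $43.80 | $1.05 | $44.85 | — | $0.00
Total interest: $11.56 + $10.50 + $9.42 + $8.31 + $7.17 + $6.00 + $4.81 + $3.59 + $2.33 + $1.05 = $64.74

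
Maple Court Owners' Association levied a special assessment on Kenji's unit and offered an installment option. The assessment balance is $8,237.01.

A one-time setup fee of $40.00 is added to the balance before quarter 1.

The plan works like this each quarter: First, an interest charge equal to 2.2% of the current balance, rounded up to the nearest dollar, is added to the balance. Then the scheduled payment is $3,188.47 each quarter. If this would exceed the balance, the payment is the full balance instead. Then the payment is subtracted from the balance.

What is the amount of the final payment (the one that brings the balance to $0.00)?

Quarter 1: $8,277.01 +$183.00 interest = $8,460.01; pay $3,188.47 → $5,271.54
Quarter 2: $5,271.54 +$116.00 interest = $5,387.54; pay $3,188.47 → $2,199.07
Quarter 3: $2,199.07 +$49.00 interest = $2,248.07; pay $2,248.07 → $0.00

$2,248.07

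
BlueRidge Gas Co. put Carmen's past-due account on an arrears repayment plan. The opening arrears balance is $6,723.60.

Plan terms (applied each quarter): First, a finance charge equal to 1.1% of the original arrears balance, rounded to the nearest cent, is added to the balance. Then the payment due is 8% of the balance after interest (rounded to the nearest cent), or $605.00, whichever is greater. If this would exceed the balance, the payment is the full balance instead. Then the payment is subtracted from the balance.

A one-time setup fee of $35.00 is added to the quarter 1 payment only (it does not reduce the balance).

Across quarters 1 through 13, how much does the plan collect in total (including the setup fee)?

$7,720.08

# | Opening | Interest | Payment | Fee | End bal
1 | $6,723.60 | $73.96 | $605.00 | $35.00 | $6,192.56
2 | $6,192.56 | $73.96 | $605.00 | — | $5,661.52
3 | $5,661.52 | $73.96 | $605.00 | — | $5,130.48
4 | $5,130.48 | $73.96 | $605.00 | — | $4,599.44
5 | $4,599.44 | $73.96 | $605.00 | — | $4,068.40
6 | $4,068.40 | $73.96 | $605.00 | — | $3,537.36
7 | $3,537.36 | $73.96 | $605.00 | — | $3,006.32
8 | $3,006.32 | $73.96 | $605.00 | — | $2,475.28
9 | $2,475.28 | $73.96 | $605.00 | — | $1,944.24
10 | $1,944.24 | $73.96 | $605.00 | — | $1,413.20
11 | $1,413.20 | $73.96 | $605.00 | — | $882.16
12 | $882.16 | $73.96 | $605.00 | — | $351.12
13 | $351.12 | $73.96 | $425.08 | — | $0.00
Total paid: $7,720.08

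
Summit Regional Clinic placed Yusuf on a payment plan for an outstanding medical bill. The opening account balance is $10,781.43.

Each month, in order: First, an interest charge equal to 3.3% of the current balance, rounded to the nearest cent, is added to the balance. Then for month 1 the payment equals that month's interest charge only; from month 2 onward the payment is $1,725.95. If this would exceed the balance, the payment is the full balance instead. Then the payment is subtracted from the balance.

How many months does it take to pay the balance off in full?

9

Month 1: opening $10,781.43; interest $355.79 → $11,137.22; payment $355.79; balance $10,781.43
Month 2: opening $10,781.43; interest $355.79 → $11,137.22; payment $1,725.95; balance $9,411.27
Month 3: opening $9,411.27; interest $310.57 → $9,721.84; payment $1,725.95; balance $7,995.89
Month 4: opening $7,995.89; interest $263.86 → $8,259.75; payment $1,725.95; balance $6,533.80
Month 5: opening $6,533.80; interest $215.62 → $6,749.42; payment $1,725.95; balance $5,023.47
Month 6: opening $5,023.47; interest $165.77 → $5,189.24; payment $1,725.95; balance $3,463.29
Month 7: opening $3,463.29; interest $114.29 → $3,577.58; payment $1,725.95; balance $1,851.63
Month 8: opening $1,851.63; interest $61.10 → $1,912.73; payment $1,725.95; balance $186.78
Month 9: opening $186.78; interest $6.16 → $192.94; payment $192.94; balance $0.00
Balance reaches $0.00 in month 9.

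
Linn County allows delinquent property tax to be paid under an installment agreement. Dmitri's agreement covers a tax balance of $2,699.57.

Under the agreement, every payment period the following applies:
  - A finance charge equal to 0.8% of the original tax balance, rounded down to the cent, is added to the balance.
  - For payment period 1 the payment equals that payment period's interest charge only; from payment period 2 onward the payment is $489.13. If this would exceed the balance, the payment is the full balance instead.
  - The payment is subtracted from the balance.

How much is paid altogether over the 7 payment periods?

Payment period 1: $2,699.57 +$21.59 interest = $2,721.16; pay $21.59 → $2,699.57
Payment period 2: $2,699.57 +$21.59 interest = $2,721.16; pay $489.13 → $2,232.03
Payment period 3: $2,232.03 +$21.59 interest = $2,253.62; pay $489.13 → $1,764.49
Payment period 4: $1,764.49 +$21.59 interest = $1,786.08; pay $489.13 → $1,296.95
Payment period 5: $1,296.95 +$21.59 interest = $1,318.54; pay $489.13 → $829.41
Payment period 6: $829.41 +$21.59 interest = $851.00; pay $489.13 → $361.87
Payment period 7: $361.87 +$21.59 interest = $383.46; pay $383.46 → $0.00
Total paid: $2,850.70

$2,850.70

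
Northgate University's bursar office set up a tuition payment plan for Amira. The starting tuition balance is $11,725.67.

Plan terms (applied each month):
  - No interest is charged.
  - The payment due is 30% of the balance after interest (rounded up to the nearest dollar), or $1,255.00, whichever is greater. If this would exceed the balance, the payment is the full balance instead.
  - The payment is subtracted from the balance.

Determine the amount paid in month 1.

$3,518.00

# | Opening | Payment | End bal
1 | $11,725.67 | $3,518.00 | $8,207.67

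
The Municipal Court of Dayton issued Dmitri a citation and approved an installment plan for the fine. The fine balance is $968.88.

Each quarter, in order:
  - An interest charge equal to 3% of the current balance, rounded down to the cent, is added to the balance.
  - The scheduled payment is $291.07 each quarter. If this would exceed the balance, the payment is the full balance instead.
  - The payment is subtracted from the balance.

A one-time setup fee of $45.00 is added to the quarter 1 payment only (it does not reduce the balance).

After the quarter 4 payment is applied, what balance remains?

# | Opening | Interest | Payment | Fee | End bal
1 | $968.88 | $29.06 | $291.07 | $45.00 | $706.87
2 | $706.87 | $21.20 | $291.07 | — | $437.00
3 | $437.00 | $13.11 | $291.07 | — | $159.04
4 | $159.04 | $4.77 | $163.81 | — | $0.00

$0.00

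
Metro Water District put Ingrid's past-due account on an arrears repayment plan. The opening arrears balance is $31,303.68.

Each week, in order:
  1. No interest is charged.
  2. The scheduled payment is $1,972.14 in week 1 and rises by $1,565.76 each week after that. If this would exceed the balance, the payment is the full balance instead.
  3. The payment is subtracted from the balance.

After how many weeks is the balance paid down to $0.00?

6

Week 1: $31,303.68 − $1,972.14 → $29,331.54
Week 2: $29,331.54 − $3,537.90 → $25,793.64
Week 3: $25,793.64 − $5,103.66 → $20,689.98
Week 4: $20,689.98 − $6,669.42 → $14,020.56
Week 5: $14,020.56 − $8,235.18 → $5,785.38
Week 6: $5,785.38 − $5,785.38 → $0.00
Balance reaches $0.00 in week 6.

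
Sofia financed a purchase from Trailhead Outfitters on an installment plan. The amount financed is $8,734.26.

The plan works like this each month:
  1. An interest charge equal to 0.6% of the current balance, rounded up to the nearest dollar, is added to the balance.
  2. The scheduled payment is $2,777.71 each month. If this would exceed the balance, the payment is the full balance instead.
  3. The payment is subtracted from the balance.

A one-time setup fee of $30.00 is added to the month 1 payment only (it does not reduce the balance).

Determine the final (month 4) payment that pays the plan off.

# | Opening | Interest | Payment | Fee | End bal
1 | $8,734.26 | $53.00 | $2,777.71 | $30.00 | $6,009.55
2 | $6,009.55 | $37.00 | $2,777.71 | — | $3,268.84
3 | $3,268.84 | $20.00 | $2,777.71 | — | $511.13
4 | $511.13 | $4.00 | $515.13 | — | $0.00

$515.13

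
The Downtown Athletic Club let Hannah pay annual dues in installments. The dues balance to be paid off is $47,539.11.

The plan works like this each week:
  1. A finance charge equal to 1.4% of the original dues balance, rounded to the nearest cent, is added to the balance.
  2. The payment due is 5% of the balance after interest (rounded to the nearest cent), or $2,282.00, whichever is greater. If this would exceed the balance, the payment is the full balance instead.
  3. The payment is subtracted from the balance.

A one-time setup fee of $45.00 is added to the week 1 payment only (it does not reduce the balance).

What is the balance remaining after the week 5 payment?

Week 1: $47,539.11 +$665.55 interest = $48,204.66; pay $2,410.23 (+ $45.00 fee) → $45,794.43
Week 2: $45,794.43 +$665.55 interest = $46,459.98; pay $2,323.00 → $44,136.98
Week 3: $44,136.98 +$665.55 interest = $44,802.53; pay $2,282.00 → $42,520.53
Week 4: $42,520.53 +$665.55 interest = $43,186.08; pay $2,282.00 → $40,904.08
Week 5: $40,904.08 +$665.55 interest = $41,569.63; pay $2,282.00 → $39,287.63

$39,287.63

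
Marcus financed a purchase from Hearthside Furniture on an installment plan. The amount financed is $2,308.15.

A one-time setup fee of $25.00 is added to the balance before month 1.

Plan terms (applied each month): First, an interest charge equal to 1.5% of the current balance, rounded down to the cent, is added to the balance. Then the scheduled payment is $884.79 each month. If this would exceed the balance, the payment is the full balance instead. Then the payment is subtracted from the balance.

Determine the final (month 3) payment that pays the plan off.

$630.12

Month 1: $2,333.15 +$34.99 interest = $2,368.14; pay $884.79 → $1,483.35
Month 2: $1,483.35 +$22.25 interest = $1,505.60; pay $884.79 → $620.81
Month 3: $620.81 +$9.31 interest = $630.12; pay $630.12 → $0.00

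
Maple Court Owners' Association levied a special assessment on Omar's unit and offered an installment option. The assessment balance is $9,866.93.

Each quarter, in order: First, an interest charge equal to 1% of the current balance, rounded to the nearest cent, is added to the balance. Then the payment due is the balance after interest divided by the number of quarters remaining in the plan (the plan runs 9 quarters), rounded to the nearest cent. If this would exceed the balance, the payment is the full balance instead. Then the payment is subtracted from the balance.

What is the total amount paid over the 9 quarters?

$10,373.66

# | Opening | Interest | Payment | End bal
1 | $9,866.93 | $98.67 | $1,107.29 | $8,858.31
2 | $8,858.31 | $88.58 | $1,118.36 | $7,828.53
3 | $7,828.53 | $78.29 | $1,129.55 | $6,777.27
4 | $6,777.27 | $67.77 | $1,140.84 | $5,704.20
5 | $5,704.20 | $57.04 | $1,152.25 | $4,608.99
6 | $4,608.99 | $46.09 | $1,163.77 | $3,491.31
7 | $3,491.31 | $34.91 | $1,175.41 | $2,350.81
8 | $2,350.81 | $23.51 | $1,187.16 | $1,187.16
9 | $1,187.16 | $11.87 | $1,199.03 | $0.00
Total paid: $10,373.66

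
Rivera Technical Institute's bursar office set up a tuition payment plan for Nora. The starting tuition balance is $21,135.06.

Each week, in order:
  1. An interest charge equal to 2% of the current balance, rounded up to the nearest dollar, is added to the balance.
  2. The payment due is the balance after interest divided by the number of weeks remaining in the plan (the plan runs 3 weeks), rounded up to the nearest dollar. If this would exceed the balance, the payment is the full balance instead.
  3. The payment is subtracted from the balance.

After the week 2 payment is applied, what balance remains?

Week 1: $21,135.06 +$423.00 interest = $21,558.06; pay $7,187.00 → $14,371.06
Week 2: $14,371.06 +$288.00 interest = $14,659.06; pay $7,330.00 → $7,329.06

$7,329.06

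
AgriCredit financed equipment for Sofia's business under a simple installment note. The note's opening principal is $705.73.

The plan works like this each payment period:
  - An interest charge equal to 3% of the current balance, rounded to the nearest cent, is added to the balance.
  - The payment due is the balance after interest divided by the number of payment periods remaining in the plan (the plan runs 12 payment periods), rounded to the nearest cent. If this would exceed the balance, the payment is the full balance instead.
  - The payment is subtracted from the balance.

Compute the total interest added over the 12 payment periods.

Payment period 1: $705.73 +$21.17 interest = $726.90; pay $60.58 → $666.32
Payment period 2: $666.32 +$19.99 interest = $686.31; pay $62.39 → $623.92
Payment period 3: $623.92 +$18.72 interest = $642.64; pay $64.26 → $578.38
Payment period 4: $578.38 +$17.35 interest = $595.73; pay $66.19 → $529.54
Payment period 5: $529.54 +$15.89 interest = $545.43; pay $68.18 → $477.25
Payment period 6: $477.25 +$14.32 interest = $491.57; pay $70.22 → $421.35
Payment period 7: $421.35 +$12.64 interest = $433.99; pay $72.33 → $361.66
Payment period 8: $361.66 +$10.85 interest = $372.51; pay $74.50 → $298.01
Payment period 9: $298.01 +$8.94 interest = $306.95; pay $76.74 → $230.21
Payment period 10: $230.21 +$6.91 interest = $237.12; pay $79.04 → $158.08
Payment period 11: $158.08 +$4.74 interest = $162.82; pay $81.41 → $81.41
Payment period 12: $81.41 +$2.44 interest = $83.85; pay $83.85 → $0.00
Total interest: $21.17 + $19.99 + $18.72 + $17.35 + $15.89 + $14.32 + $12.64 + $10.85 + $8.94 + $6.91 + $4.74 + $2.44 = $153.96

$153.96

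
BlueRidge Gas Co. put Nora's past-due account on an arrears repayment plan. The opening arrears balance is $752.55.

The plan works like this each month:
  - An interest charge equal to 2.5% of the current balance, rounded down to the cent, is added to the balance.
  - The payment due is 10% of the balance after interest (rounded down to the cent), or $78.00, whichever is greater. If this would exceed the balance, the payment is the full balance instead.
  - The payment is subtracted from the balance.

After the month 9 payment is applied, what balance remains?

$163.33

Month 1: $752.55 +$18.81 interest = $771.36; pay $78.00 → $693.36
Month 2: $693.36 +$17.33 interest = $710.69; pay $78.00 → $632.69
Month 3: $632.69 +$15.81 interest = $648.50; pay $78.00 → $570.50
Month 4: $570.50 +$14.26 interest = $584.76; pay $78.00 → $506.76
Month 5: $506.76 +$12.66 interest = $519.42; pay $78.00 → $441.42
Month 6: $441.42 +$11.03 interest = $452.45; pay $78.00 → $374.45
Month 7: $374.45 +$9.36 interest = $383.81; pay $78.00 → $305.81
Month 8: $305.81 +$7.64 interest = $313.45; pay $78.00 → $235.45
Month 9: $235.45 +$5.88 interest = $241.33; pay $78.00 → $163.33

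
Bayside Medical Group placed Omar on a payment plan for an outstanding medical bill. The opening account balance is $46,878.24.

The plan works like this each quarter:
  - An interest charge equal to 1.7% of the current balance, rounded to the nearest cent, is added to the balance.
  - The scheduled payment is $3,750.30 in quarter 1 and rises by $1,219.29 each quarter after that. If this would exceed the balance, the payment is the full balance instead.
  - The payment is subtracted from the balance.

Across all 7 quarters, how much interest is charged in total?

Quarter 1: $46,878.24 +$796.93 interest = $47,675.17; pay $3,750.30 → $43,924.87
Quarter 2: $43,924.87 +$746.72 interest = $44,671.59; pay $4,969.59 → $39,702.00
Quarter 3: $39,702.00 +$674.93 interest = $40,376.93; pay $6,188.88 → $34,188.05
Quarter 4: $34,188.05 +$581.20 interest = $34,769.25; pay $7,408.17 → $27,361.08
Quarter 5: $27,361.08 +$465.14 interest = $27,826.22; pay $8,627.46 → $19,198.76
Quarter 6: $19,198.76 +$326.38 interest = $19,525.14; pay $9,846.75 → $9,678.39
Quarter 7: $9,678.39 +$164.53 interest = $9,842.92; pay $9,842.92 → $0.00
Total interest: $796.93 + $746.72 + $674.93 + $581.20 + $465.14 + $326.38 + $164.53 = $3,755.83

$3,755.83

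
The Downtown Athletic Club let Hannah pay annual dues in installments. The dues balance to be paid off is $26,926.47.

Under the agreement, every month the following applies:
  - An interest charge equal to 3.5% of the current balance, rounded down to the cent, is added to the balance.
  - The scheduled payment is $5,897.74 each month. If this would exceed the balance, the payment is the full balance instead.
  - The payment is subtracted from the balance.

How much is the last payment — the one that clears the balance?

$366.13

# | Opening | Interest | Payment | End bal
1 | $26,926.47 | $942.42 | $5,897.74 | $21,971.15
2 | $21,971.15 | $768.99 | $5,897.74 | $16,842.40
3 | $16,842.40 | $589.48 | $5,897.74 | $11,534.14
4 | $11,534.14 | $403.69 | $5,897.74 | $6,040.09
5 | $6,040.09 | $211.40 | $5,897.74 | $353.75
6 | $353.75 | $12.38 | $366.13 | $0.00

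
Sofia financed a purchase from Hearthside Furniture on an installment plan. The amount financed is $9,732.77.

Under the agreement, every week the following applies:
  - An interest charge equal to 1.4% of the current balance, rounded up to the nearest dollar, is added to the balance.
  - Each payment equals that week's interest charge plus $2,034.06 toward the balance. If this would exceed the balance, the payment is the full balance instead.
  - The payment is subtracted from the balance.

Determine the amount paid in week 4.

Week 1: $9,732.77 +$137.00 interest = $9,869.77; pay $2,171.06 → $7,698.71
Week 2: $7,698.71 +$108.00 interest = $7,806.71; pay $2,142.06 → $5,664.65
Week 3: $5,664.65 +$80.00 interest = $5,744.65; pay $2,114.06 → $3,630.59
Week 4: $3,630.59 +$51.00 interest = $3,681.59; pay $2,085.06 → $1,596.53

$2,085.06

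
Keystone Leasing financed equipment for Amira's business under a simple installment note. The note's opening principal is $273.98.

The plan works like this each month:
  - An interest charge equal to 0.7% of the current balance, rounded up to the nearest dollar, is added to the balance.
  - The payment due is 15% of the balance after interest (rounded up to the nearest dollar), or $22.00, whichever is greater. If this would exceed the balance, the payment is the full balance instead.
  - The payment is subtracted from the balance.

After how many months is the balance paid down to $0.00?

11

Month 1: $273.98 +$2.00 interest = $275.98; pay $42.00 → $233.98
Month 2: $233.98 +$2.00 interest = $235.98; pay $36.00 → $199.98
Month 3: $199.98 +$2.00 interest = $201.98; pay $31.00 → $170.98
Month 4: $170.98 +$2.00 interest = $172.98; pay $26.00 → $146.98
Month 5: $146.98 +$2.00 interest = $148.98; pay $23.00 → $125.98
Month 6: $125.98 +$1.00 interest = $126.98; pay $22.00 → $104.98
Month 7: $104.98 +$1.00 interest = $105.98; pay $22.00 → $83.98
Month 8: $83.98 +$1.00 interest = $84.98; pay $22.00 → $62.98
Month 9: $62.98 +$1.00 interest = $63.98; pay $22.00 → $41.98
Month 10: $41.98 +$1.00 interest = $42.98; pay $22.00 → $20.98
Month 11: $20.98 +$1.00 interest = $21.98; pay $21.98 → $0.00
Balance reaches $0.00 in month 11.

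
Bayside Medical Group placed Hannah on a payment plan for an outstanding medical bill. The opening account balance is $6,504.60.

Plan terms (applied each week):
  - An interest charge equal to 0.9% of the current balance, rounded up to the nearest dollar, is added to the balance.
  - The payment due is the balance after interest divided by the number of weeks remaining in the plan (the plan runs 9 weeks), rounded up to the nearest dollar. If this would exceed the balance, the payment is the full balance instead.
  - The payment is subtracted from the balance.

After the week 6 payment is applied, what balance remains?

$2,288.60

Week 1: opening $6,504.60; interest $59.00 → $6,563.60; payment $730.00; balance $5,833.60
Week 2: opening $5,833.60; interest $53.00 → $5,886.60; payment $736.00; balance $5,150.60
Week 3: opening $5,150.60; interest $47.00 → $5,197.60; payment $743.00; balance $4,454.60
Week 4: opening $4,454.60; interest $41.00 → $4,495.60; payment $750.00; balance $3,745.60
Week 5: opening $3,745.60; interest $34.00 → $3,779.60; payment $756.00; balance $3,023.60
Week 6: opening $3,023.60; interest $28.00 → $3,051.60; payment $763.00; balance $2,288.60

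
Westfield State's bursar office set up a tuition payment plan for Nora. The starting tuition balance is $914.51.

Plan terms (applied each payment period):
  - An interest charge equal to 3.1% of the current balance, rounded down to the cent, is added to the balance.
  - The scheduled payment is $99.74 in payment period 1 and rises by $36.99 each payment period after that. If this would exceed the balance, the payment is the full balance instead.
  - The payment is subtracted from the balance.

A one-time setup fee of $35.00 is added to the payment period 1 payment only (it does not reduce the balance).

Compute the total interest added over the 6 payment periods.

$111.98

Payment period 1: $914.51 +$28.34 interest = $942.85; pay $99.74 (+ $35.00 fee) → $843.11
Payment period 2: $843.11 +$26.13 interest = $869.24; pay $136.73 → $732.51
Payment period 3: $732.51 +$22.70 interest = $755.21; pay $173.72 → $581.49
Payment period 4: $581.49 +$18.02 interest = $599.51; pay $210.71 → $388.80
Payment period 5: $388.80 +$12.05 interest = $400.85; pay $247.70 → $153.15
Payment period 6: $153.15 +$4.74 interest = $157.89; pay $157.89 → $0.00
Total interest: $28.34 + $26.13 + $22.70 + $18.02 + $12.05 + $4.74 = $111.98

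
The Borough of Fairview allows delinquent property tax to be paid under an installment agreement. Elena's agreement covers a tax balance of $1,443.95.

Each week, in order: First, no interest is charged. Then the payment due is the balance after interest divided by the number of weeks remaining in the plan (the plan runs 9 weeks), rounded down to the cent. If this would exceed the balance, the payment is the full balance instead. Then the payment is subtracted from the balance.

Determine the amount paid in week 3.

# | Opening | Payment | End bal
1 | $1,443.95 | $160.43 | $1,283.52
2 | $1,283.52 | $160.44 | $1,123.08
3 | $1,123.08 | $160.44 | $962.64

$160.44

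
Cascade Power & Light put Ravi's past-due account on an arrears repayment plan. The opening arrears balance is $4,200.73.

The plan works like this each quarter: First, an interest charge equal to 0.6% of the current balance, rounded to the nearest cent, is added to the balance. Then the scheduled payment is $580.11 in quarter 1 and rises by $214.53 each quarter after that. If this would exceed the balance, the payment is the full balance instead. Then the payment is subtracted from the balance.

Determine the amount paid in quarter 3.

Quarter 1: $4,200.73 +$25.20 interest = $4,225.93; pay $580.11 → $3,645.82
Quarter 2: $3,645.82 +$21.87 interest = $3,667.69; pay $794.64 → $2,873.05
Quarter 3: $2,873.05 +$17.24 interest = $2,890.29; pay $1,009.17 → $1,881.12

$1,009.17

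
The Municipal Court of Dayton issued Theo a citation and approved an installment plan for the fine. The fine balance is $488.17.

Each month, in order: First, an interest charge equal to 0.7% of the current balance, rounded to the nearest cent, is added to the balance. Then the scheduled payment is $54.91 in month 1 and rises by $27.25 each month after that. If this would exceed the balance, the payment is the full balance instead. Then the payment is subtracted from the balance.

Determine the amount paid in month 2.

# | Opening | Interest | Payment | End bal
1 | $488.17 | $3.42 | $54.91 | $436.68
2 | $436.68 | $3.06 | $82.16 | $357.58

$82.16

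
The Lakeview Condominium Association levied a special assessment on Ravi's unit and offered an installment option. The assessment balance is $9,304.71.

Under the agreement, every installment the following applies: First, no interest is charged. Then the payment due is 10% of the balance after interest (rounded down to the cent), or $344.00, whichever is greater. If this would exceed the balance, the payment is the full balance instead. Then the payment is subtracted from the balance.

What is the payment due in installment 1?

Installment 1: opening $9,304.71; payment $930.47; balance $8,374.24

$930.47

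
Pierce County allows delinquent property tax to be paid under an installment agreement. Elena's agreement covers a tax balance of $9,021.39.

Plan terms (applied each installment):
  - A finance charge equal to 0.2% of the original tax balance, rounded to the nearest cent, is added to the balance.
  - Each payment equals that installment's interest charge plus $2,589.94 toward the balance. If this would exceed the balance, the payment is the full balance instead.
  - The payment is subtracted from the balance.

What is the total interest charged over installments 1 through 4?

# | Opening | Interest | Payment | End bal
1 | $9,021.39 | $18.04 | $2,607.98 | $6,431.45
2 | $6,431.45 | $18.04 | $2,607.98 | $3,841.51
3 | $3,841.51 | $18.04 | $2,607.98 | $1,251.57
4 | $1,251.57 | $18.04 | $1,269.61 | $0.00
Total interest: $18.04 + $18.04 + $18.04 + $18.04 = $72.16

$72.16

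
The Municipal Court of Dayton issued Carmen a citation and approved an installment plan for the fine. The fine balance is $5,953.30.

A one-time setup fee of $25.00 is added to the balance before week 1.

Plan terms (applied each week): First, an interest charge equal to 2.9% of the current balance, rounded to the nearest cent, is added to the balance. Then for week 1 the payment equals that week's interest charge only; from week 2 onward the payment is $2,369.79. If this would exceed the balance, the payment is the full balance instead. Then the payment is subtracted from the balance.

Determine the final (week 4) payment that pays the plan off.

$1,565.89

# | Opening | Interest | Payment | End bal
1 | $5,978.30 | $173.37 | $173.37 | $5,978.30
2 | $5,978.30 | $173.37 | $2,369.79 | $3,781.88
3 | $3,781.88 | $109.67 | $2,369.79 | $1,521.76
4 | $1,521.76 | $44.13 | $1,565.89 | $0.00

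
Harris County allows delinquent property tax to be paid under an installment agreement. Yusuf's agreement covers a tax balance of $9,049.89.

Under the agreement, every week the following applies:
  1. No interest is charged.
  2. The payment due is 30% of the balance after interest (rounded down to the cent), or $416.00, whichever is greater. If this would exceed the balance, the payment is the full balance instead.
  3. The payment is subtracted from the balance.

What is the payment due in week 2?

Week 1: $9,049.89 − $2,714.96 → $6,334.93
Week 2: $6,334.93 − $1,900.47 → $4,434.46

$1,900.47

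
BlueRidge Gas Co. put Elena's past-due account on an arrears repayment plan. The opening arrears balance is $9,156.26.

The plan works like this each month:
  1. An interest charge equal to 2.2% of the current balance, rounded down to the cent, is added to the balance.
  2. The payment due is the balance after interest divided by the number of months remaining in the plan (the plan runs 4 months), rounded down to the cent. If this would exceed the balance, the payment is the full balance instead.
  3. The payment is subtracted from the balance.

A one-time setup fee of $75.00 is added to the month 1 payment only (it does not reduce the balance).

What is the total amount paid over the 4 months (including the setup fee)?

Month 1: $9,156.26 +$201.43 interest = $9,357.69; pay $2,339.42 (+ $75.00 fee) → $7,018.27
Month 2: $7,018.27 +$154.40 interest = $7,172.67; pay $2,390.89 → $4,781.78
Month 3: $4,781.78 +$105.19 interest = $4,886.97; pay $2,443.48 → $2,443.49
Month 4: $2,443.49 +$53.75 interest = $2,497.24; pay $2,497.24 → $0.00
Total paid: $9,746.03

$9,746.03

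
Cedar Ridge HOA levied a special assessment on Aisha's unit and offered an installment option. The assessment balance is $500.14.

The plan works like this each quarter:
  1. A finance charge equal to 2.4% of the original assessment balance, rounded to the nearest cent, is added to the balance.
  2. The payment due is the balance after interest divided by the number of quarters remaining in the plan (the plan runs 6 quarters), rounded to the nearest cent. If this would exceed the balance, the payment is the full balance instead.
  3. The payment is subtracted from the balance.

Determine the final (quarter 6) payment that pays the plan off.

$112.75

# | Opening | Interest | Payment | End bal
1 | $500.14 | $12.00 | $85.36 | $426.78
2 | $426.78 | $12.00 | $87.76 | $351.02
3 | $351.02 | $12.00 | $90.76 | $272.26
4 | $272.26 | $12.00 | $94.75 | $189.51
5 | $189.51 | $12.00 | $100.76 | $100.75
6 | $100.75 | $12.00 | $112.75 | $0.00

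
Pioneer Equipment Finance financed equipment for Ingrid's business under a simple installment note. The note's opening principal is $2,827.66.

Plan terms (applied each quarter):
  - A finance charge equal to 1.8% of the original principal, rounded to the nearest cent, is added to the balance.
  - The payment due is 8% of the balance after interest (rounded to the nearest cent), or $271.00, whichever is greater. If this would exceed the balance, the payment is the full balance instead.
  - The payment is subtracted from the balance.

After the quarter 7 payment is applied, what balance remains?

Quarter 1: opening $2,827.66; interest $50.90 → $2,878.56; payment $271.00; balance $2,607.56
Quarter 2: opening $2,607.56; interest $50.90 → $2,658.46; payment $271.00; balance $2,387.46
Quarter 3: opening $2,387.46; interest $50.90 → $2,438.36; payment $271.00; balance $2,167.36
Quarter 4: opening $2,167.36; interest $50.90 → $2,218.26; payment $271.00; balance $1,947.26
Quarter 5: opening $1,947.26; interest $50.90 → $1,998.16; payment $271.00; balance $1,727.16
Quarter 6: opening $1,727.16; interest $50.90 → $1,778.06; payment $271.00; balance $1,507.06
Quarter 7: opening $1,507.06; interest $50.90 → $1,557.96; payment $271.00; balance $1,286.96

$1,286.96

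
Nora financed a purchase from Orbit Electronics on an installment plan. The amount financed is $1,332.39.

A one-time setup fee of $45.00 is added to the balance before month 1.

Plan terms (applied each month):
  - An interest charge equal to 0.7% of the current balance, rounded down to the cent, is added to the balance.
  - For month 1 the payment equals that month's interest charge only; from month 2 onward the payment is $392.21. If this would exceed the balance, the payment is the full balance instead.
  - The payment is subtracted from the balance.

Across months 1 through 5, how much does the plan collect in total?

Month 1: opening $1,377.39; interest $9.64 → $1,387.03; payment $9.64; balance $1,377.39
Month 2: opening $1,377.39; interest $9.64 → $1,387.03; payment $392.21; balance $994.82
Month 3: opening $994.82; interest $6.96 → $1,001.78; payment $392.21; balance $609.57
Month 4: opening $609.57; interest $4.26 → $613.83; payment $392.21; balance $221.62
Month 5: opening $221.62; interest $1.55 → $223.17; payment $223.17; balance $0.00
Total paid: $1,409.44

$1,409.44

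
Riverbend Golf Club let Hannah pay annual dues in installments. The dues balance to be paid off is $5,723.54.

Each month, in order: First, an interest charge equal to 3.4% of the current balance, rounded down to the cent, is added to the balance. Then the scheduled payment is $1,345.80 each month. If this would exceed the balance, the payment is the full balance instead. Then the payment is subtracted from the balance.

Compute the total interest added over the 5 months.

Month 1: opening $5,723.54; interest $194.60 → $5,918.14; payment $1,345.80; balance $4,572.34
Month 2: opening $4,572.34; interest $155.45 → $4,727.79; payment $1,345.80; balance $3,381.99
Month 3: opening $3,381.99; interest $114.98 → $3,496.97; payment $1,345.80; balance $2,151.17
Month 4: opening $2,151.17; interest $73.13 → $2,224.30; payment $1,345.80; balance $878.50
Month 5: opening $878.50; interest $29.86 → $908.36; payment $908.36; balance $0.00
Total interest: $194.60 + $155.45 + $114.98 + $73.13 + $29.86 = $568.02

$568.02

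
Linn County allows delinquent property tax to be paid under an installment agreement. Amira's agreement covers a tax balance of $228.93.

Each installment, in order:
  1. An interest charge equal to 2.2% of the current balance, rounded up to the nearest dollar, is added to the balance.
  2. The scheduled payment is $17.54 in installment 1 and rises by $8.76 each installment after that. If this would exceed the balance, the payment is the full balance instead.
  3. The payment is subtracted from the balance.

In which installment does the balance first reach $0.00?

7

Installment 1: opening $228.93; interest $6.00 → $234.93; payment $17.54; balance $217.39
Installment 2: opening $217.39; interest $5.00 → $222.39; payment $26.30; balance $196.09
Installment 3: opening $196.09; interest $5.00 → $201.09; payment $35.06; balance $166.03
Installment 4: opening $166.03; interest $4.00 → $170.03; payment $43.82; balance $126.21
Installment 5: opening $126.21; interest $3.00 → $129.21; payment $52.58; balance $76.63
Installment 6: opening $76.63; interest $2.00 → $78.63; payment $61.34; balance $17.29
Installment 7: opening $17.29; interest $1.00 → $18.29; payment $18.29; balance $0.00
Balance reaches $0.00 in installment 7.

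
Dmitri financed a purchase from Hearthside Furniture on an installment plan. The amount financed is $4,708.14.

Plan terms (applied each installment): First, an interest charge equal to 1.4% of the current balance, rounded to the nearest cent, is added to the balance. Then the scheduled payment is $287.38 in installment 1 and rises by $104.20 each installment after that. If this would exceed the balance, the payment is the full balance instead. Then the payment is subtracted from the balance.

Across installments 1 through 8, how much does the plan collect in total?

# | Opening | Interest | Payment | End bal
1 | $4,708.14 | $65.91 | $287.38 | $4,486.67
2 | $4,486.67 | $62.81 | $391.58 | $4,157.90
3 | $4,157.90 | $58.21 | $495.78 | $3,720.33
4 | $3,720.33 | $52.08 | $599.98 | $3,172.43
5 | $3,172.43 | $44.41 | $704.18 | $2,512.66
6 | $2,512.66 | $35.18 | $808.38 | $1,739.46
7 | $1,739.46 | $24.35 | $912.58 | $851.23
8 | $851.23 | $11.92 | $863.15 | $0.00
Total paid: $5,063.01

$5,063.01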